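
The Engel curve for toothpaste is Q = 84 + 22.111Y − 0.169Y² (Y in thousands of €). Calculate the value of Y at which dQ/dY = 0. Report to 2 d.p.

dQ/dY = 22.111 − 0.338Y.
The good is inferior where dQ/dY < 0. Setting dQ/dY = 0 gives Y = 22.111 / 0.338 = 65.42.

65.42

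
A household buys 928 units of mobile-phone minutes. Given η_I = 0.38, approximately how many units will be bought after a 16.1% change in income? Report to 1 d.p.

984.8

%ΔQ ≈ η × %ΔI = 0.38 × 16.1% = 6.118%.
New Q ≈ 928 × (1 + 0.06118) = 984.8.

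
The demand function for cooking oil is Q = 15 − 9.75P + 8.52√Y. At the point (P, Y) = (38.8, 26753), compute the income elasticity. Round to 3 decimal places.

At P = 38.8, Y = 26753: Q = 1030.261.
Holding P constant, ∂Q/∂Y = 8.52/(2√Y) = 0.0260449.
η_Y = (∂Q/∂Y)·(Y/Q) = 0.0260449 × (26753/1030.261) = 0.676.

0.676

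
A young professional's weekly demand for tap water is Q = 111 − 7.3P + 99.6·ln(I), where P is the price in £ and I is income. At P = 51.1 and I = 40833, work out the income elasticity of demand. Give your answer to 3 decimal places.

0.125

At P = 51.1, I = 40833: Q = 795.448.
Holding P constant, ∂Q/∂I = 99.6/I = 0.0024392.
η_I = (∂Q/∂I)·(I/Q) = 0.0024392 × (40833/795.448) = 0.125.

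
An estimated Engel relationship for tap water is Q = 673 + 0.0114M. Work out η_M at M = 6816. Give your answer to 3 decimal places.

At M = 6816: Q = 750.702.
dQ/dM = 0.0114.
η = (dQ/dM)·(M/Q) = 0.0114 × (6816/750.702) = 0.104.

0.104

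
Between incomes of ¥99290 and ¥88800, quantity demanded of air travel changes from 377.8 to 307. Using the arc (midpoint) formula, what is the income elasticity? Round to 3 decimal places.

1.854

ΔQ = 307 − 377.8 = -70.8; midpoint Q̄ = (377.8 + 307)/2 = 342.4.
ΔI = 88800 − 99290 = -10490; midpoint Ī = (99290 + 88800)/2 = 94045.
η = (ΔQ/Q̄) ÷ (ΔI/Ī) = (-70.8/342.4) ÷ (-10490/94045) = 1.854.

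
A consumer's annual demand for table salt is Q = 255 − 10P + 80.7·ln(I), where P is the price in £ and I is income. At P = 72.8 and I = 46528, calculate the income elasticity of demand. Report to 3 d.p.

0.205

At P = 72.8, I = 46528: Q = 394.348.
Holding P constant, ∂Q/∂I = 80.7/I = 0.00173444.
η_I = (∂Q/∂I)·(I/Q) = 0.00173444 × (46528/394.348) = 0.205.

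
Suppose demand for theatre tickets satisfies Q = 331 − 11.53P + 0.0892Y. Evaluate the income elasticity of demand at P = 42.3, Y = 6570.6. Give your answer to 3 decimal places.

1.365

At P = 42.3, Y = 6570.6: Q = 429.379.
Holding P constant, ∂Q/∂Y = 0.0892.
η_Y = (∂Q/∂Y)·(Y/Q) = 0.0892 × (6570.6/429.379) = 1.365.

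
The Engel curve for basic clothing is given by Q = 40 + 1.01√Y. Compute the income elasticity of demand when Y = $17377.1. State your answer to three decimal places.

0.384

At Y = 17377.1: Q = 173.140.
dQ/dY = 1.01/(2√Y) = 0.00383092 at this income.
η = (dQ/dY)·(Y/Q) = 0.00383092 × (17377.1/173.140) = 0.384.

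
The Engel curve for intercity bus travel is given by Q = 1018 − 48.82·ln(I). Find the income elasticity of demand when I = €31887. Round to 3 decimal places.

-0.095

At I = 31887: Q = 511.739.
dQ/dI = -48.82/I = -0.00153103 at this income.
η = (dQ/dI)·(I/Q) = -0.00153103 × (31887/511.739) = -0.095.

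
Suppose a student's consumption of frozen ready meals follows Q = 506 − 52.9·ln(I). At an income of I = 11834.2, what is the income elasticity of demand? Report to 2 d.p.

At I = 11834.2: Q = 9.864.
dQ/dI = -52.9/I = -0.0044701 at this income.
η = (dQ/dI)·(I/Q) = -0.0044701 × (11834.2/9.864) = -5.36.

-5.36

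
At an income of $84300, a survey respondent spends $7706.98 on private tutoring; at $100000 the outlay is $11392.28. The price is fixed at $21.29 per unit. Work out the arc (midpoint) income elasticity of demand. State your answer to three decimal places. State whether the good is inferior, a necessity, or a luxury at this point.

With a constant price, Q₁ = 7706.98/21.29 = 362.000 and Q₂ = 11392.28/21.29 = 535.100 (equivalently, work directly with expenditure since P cancels).
Midpoint %ΔQ = (11392.28 − 7706.98)/9549.63 = 0.38591; midpoint %ΔI = (100000 − 84300)/92150 = 0.17037.
η = 0.38591 / 0.17037 = 2.265.
η > 1 ⇒ luxury.

2.265 (luxury)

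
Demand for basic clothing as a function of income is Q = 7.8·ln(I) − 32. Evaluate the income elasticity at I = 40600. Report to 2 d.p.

At I = 40600: Q = 50.770.
dQ/dI = 7.8/I = 0.000192118 at this income.
η = (dQ/dI)·(I/Q) = 0.000192118 × (40600/50.770) = 0.15.

0.15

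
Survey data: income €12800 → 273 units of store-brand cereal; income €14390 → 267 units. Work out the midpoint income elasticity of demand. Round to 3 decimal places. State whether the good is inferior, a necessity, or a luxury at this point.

ΔQ = 267 − 273 = -6; midpoint Q̄ = (273 + 267)/2 = 270.
ΔI = 14390 − 12800 = 1590; midpoint Ī = (12800 + 14390)/2 = 13595.
η = (ΔQ/Q̄) ÷ (ΔI/Ī) = (-6/270) ÷ (1590/13595) = -0.190.
η < 0 ⇒ inferior good.

-0.190 (inferior good)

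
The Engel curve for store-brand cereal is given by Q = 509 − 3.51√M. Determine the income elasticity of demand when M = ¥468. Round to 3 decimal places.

-0.088

At M = 468: Q = 433.067.
dQ/dM = -3.51/(2√M) = -0.0811249 at this income.
η = (dQ/dM)·(M/Q) = -0.0811249 × (468/433.067) = -0.088.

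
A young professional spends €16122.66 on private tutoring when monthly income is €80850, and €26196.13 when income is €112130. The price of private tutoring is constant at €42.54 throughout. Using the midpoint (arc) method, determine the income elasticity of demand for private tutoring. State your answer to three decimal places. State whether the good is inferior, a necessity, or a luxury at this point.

With a constant price, Q₁ = 16122.66/42.54 = 379.000 and Q₂ = 26196.13/42.54 = 615.800 (equivalently, work directly with expenditure since P cancels).
Midpoint %ΔQ = (26196.13 − 16122.66)/21159.40 = 0.47608; midpoint %ΔI = (112130 − 80850)/96490 = 0.32418.
η = 0.47608 / 0.32418 = 1.469.
η > 1 ⇒ luxury.

1.469 (luxury)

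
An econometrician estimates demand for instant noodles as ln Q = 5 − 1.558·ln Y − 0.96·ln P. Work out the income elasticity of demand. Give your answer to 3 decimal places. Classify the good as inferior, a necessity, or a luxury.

In a log-linear demand, the coefficient on ln Y is the income elasticity.
So η = -1.558.
η < 0 ⇒ inferior good.

-1.558 (inferior good)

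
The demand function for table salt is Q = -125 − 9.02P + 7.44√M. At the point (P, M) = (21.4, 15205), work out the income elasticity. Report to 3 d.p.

0.765

At P = 21.4, M = 15205: Q = 599.388.
Holding P constant, ∂Q/∂M = 7.44/(2√M) = 0.0301682.
η_M = (∂Q/∂M)·(M/Q) = 0.0301682 × (15205/599.388) = 0.765.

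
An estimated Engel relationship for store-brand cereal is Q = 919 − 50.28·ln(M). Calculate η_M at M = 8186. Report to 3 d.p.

-0.108

At M = 8186: Q = 465.968.
dQ/dM = -50.28/M = -0.00614219 at this income.
η = (dQ/dM)·(M/Q) = -0.00614219 × (8186/465.968) = -0.108.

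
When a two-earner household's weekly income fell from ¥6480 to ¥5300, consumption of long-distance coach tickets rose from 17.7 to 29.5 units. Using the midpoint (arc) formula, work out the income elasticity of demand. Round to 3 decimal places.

-2.496

ΔQ = 29.5 − 17.7 = 11.8; midpoint Q̄ = (17.7 + 29.5)/2 = 23.6.
ΔI = 5300 − 6480 = -1180; midpoint Ī = (6480 + 5300)/2 = 5890.
η = (ΔQ/Q̄) ÷ (ΔI/Ī) = (11.8/23.6) ÷ (-1180/5890) = -2.496.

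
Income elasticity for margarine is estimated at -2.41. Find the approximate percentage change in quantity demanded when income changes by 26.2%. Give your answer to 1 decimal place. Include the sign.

-63.1%

%ΔQ ≈ η × %ΔI = -2.41 × 26.2% = -63.1%.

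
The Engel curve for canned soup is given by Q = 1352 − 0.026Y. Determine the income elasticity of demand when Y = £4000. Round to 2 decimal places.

At Y = 4000: Q = 1248.000.
dQ/dY = −0.026.
η = (dQ/dY)·(Y/Q) = -0.026 × (4000/1248.000) = -0.08.

-0.08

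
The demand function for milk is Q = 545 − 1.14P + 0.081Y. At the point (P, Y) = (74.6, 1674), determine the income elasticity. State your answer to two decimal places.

At P = 74.6, Y = 1674: Q = 595.550.
Holding P constant, ∂Q/∂Y = 0.081.
η_Y = (∂Q/∂Y)·(Y/Q) = 0.081 × (1674/595.550) = 0.23.

0.23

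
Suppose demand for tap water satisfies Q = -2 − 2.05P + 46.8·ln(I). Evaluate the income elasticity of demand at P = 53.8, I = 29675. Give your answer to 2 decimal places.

At P = 53.8, I = 29675: Q = 369.659.
Holding P constant, ∂Q/∂I = 46.8/I = 0.00157709.
η_I = (∂Q/∂I)·(I/Q) = 0.00157709 × (29675/369.659) = 0.13.

0.13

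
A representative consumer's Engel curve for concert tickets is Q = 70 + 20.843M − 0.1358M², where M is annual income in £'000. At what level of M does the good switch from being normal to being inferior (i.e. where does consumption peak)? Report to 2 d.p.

dQ/dM = 20.843 − 0.2716M.
The good is inferior where dQ/dM < 0. Setting dQ/dM = 0 gives M = 20.843 / 0.2716 = 76.74.

76.74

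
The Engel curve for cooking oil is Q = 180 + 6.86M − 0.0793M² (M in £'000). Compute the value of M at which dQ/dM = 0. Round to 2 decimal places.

dQ/dM = 6.86 − 0.1586M.
The good is inferior where dQ/dM < 0. Setting dQ/dM = 0 gives M = 6.86 / 0.1586 = 43.25.

43.25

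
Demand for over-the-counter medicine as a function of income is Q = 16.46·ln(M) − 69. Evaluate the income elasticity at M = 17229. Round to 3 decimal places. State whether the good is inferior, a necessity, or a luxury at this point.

0.180 (necessity)

At M = 17229: Q = 91.557.
dQ/dM = 16.46/M = 0.000955366 at this income.
η = (dQ/dM)·(M/Q) = 0.000955366 × (17229/91.557) = 0.180.
Since 0 < η < 1, the good is a necessity.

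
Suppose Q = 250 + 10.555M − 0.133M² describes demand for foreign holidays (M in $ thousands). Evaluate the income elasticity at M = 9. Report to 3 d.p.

0.220

At M = 9: Q = 334.2220.
dQ/dM = 10.555 − 0.266M = 8.16100.
η = (dQ/dM)·(M/Q) = 8.16100 × (9/334.2220) = 0.220.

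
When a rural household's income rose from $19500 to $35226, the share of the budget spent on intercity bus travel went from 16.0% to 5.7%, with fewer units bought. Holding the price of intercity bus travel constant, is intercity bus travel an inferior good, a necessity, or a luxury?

Quantity demanded falls as income rises, so η < 0.

inferior good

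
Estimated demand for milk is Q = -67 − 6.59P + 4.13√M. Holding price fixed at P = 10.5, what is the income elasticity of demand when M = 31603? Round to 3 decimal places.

At P = 10.5, M = 31603: Q = 598.005.
Holding P constant, ∂Q/∂M = 4.13/(2√M) = 0.011616.
η_M = (∂Q/∂M)·(M/Q) = 0.011616 × (31603/598.005) = 0.614.

0.614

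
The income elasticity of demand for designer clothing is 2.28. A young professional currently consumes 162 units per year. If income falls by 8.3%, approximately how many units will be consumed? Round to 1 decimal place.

%ΔQ ≈ η × %ΔI = 2.28 × (-8.3%) = -18.924%.
New Q ≈ 162 × (1 − 0.18924) = 131.3.

131.3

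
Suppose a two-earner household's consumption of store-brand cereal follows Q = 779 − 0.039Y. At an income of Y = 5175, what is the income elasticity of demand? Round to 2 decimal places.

-0.35

At Y = 5175: Q = 577.175.
dQ/dY = −0.039.
η = (dQ/dY)·(Y/Q) = -0.039 × (5175/577.175) = -0.35.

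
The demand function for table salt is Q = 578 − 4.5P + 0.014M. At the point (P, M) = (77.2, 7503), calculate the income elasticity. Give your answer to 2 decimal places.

At P = 77.2, M = 7503: Q = 335.642.
Holding P constant, ∂Q/∂M = 0.014.
η_M = (∂Q/∂M)·(M/Q) = 0.014 × (7503/335.642) = 0.31.

0.31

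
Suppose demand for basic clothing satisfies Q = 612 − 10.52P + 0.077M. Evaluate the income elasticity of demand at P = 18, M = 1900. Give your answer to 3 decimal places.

0.257

At P = 18, M = 1900: Q = 568.940.
Holding P constant, ∂Q/∂M = 0.077.
η_M = (∂Q/∂M)·(M/Q) = 0.077 × (1900/568.940) = 0.257.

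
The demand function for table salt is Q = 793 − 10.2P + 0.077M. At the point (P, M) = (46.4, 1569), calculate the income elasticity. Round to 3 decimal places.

At P = 46.4, M = 1569: Q = 440.533.
Holding P constant, ∂Q/∂M = 0.077.
η_M = (∂Q/∂M)·(M/Q) = 0.077 × (1569/440.533) = 0.274.

0.274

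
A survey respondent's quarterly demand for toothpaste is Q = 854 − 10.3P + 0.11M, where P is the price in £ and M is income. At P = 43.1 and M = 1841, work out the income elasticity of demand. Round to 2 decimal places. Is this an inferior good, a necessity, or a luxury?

0.33 (necessity)

At P = 43.1, M = 1841: Q = 612.580.
Holding P constant, ∂Q/∂M = 0.11.
η_M = (∂Q/∂M)·(M/Q) = 0.11 × (1841/612.580) = 0.33.
Since 0 < η < 1, this is a necessity.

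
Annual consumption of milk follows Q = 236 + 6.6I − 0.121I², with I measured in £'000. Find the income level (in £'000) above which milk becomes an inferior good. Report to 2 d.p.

27.27

dQ/dI = 6.6 − 0.242I.
The good is inferior where dQ/dI < 0. Setting dQ/dI = 0 gives I = 6.6 / 0.242 = 27.27.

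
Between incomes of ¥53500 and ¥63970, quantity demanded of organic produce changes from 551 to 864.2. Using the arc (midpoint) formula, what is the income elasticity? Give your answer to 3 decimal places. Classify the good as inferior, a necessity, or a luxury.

ΔQ = 864.2 − 551 = 313.2; midpoint Q̄ = (551 + 864.2)/2 = 707.6.
ΔI = 63970 − 53500 = 10470; midpoint Ī = (53500 + 63970)/2 = 58735.
η = (ΔQ/Q̄) ÷ (ΔI/Ī) = (313.2/707.6) ÷ (10470/58735) = 2.483.
η > 1 ⇒ luxury.

2.483 (luxury)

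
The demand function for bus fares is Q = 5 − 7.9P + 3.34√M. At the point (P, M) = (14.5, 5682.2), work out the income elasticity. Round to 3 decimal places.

At P = 14.5, M = 5682.2: Q = 142.220.
Holding P constant, ∂Q/∂M = 3.34/(2√M) = 0.0221543.
η_M = (∂Q/∂M)·(M/Q) = 0.0221543 × (5682.2/142.220) = 0.885.

0.885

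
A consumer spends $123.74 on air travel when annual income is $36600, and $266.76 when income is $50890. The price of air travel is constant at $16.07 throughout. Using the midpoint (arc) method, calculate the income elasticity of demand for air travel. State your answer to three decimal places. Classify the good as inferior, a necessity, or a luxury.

With a constant price, Q₁ = 123.74/16.07 = 7.700 and Q₂ = 266.76/16.07 = 16.600 (equivalently, work directly with expenditure since P cancels).
Midpoint %ΔQ = (266.76 − 123.74)/195.25 = 0.73250; midpoint %ΔI = (50890 − 36600)/43745 = 0.32667.
η = 0.73250 / 0.32667 = 2.242.
η > 1 ⇒ luxury.

2.242 (luxury)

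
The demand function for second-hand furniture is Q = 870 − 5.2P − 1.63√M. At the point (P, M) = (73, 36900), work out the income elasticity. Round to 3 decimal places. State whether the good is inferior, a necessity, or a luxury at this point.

-0.883 (inferior good)

At P = 73, M = 36900: Q = 177.287.
Holding P constant, ∂Q/∂M = -1.63/(2√M) = -0.00424272.
η_M = (∂Q/∂M)·(M/Q) = -0.00424272 × (36900/177.287) = -0.883.
Since η < 0, this is an inferior good.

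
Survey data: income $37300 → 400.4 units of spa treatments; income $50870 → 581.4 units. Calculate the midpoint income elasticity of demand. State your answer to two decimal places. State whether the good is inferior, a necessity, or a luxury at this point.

ΔQ = 581.4 − 400.4 = 181; midpoint Q̄ = (400.4 + 581.4)/2 = 490.9.
ΔI = 50870 − 37300 = 13570; midpoint Ī = (37300 + 50870)/2 = 44085.
η = (ΔQ/Q̄) ÷ (ΔI/Ī) = (181/490.9) ÷ (13570/44085) = 1.20.
η > 1 ⇒ luxury.

1.20 (luxury)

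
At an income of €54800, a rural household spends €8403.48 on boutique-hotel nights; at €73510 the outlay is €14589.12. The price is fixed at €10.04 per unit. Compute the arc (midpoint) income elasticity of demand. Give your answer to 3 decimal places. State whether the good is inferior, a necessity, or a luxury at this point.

1.845 (luxury)

With a constant price, Q₁ = 8403.48/10.04 = 837.000 and Q₂ = 14589.12/10.04 = 1453.100 (equivalently, work directly with expenditure since P cancels).
Midpoint %ΔQ = (14589.12 − 8403.48)/11496.30 = 0.53805; midpoint %ΔI = (73510 − 54800)/64155 = 0.29164.
η = 0.53805 / 0.29164 = 1.845.
η > 1 ⇒ luxury.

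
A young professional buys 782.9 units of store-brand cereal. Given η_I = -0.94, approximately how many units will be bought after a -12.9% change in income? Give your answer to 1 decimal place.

877.8

%ΔQ ≈ η × %ΔI = -0.94 × (-12.9%) = 12.126%.
New Q ≈ 782.9 × (1 + 0.12126) = 877.8.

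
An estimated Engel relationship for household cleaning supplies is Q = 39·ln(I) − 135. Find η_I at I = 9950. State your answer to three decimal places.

0.174

At I = 9950: Q = 224.008.
dQ/dI = 39/I = 0.0039196 at this income.
η = (dQ/dI)·(I/Q) = 0.0039196 × (9950/224.008) = 0.174.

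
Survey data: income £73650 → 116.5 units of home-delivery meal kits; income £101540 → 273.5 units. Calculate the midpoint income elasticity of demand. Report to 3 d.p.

2.529

ΔQ = 273.5 − 116.5 = 157; midpoint Q̄ = (116.5 + 273.5)/2 = 195.
ΔI = 101540 − 73650 = 27890; midpoint Ī = (73650 + 101540)/2 = 87595.
η = (ΔQ/Q̄) ÷ (ΔI/Ī) = (157/195) ÷ (27890/87595) = 2.529.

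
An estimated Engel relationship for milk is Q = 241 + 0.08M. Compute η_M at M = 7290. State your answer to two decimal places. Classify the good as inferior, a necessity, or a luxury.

At M = 7290: Q = 824.200.
dQ/dM = 0.08.
η = (dQ/dM)·(M/Q) = 0.08 × (7290/824.200) = 0.71.
Since 0 < η < 1, the good is a necessity.

0.71 (necessity)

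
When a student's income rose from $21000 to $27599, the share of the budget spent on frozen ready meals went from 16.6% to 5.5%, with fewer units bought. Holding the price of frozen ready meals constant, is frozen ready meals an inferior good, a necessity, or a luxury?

inferior good

Quantity demanded falls as income rises, so η < 0.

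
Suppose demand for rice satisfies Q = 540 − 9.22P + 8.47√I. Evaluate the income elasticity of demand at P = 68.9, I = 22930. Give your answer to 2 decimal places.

0.54

At P = 68.9, I = 22930: Q = 1187.325.
Holding P constant, ∂Q/∂I = 8.47/(2√I) = 0.0279674.
η_I = (∂Q/∂I)·(I/Q) = 0.0279674 × (22930/1187.325) = 0.54.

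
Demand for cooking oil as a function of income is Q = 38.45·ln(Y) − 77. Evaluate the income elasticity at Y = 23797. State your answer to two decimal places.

0.12

At Y = 23797: Q = 310.473.
dQ/dY = 38.45/Y = 0.00161575 at this income.
η = (dQ/dY)·(Y/Q) = 0.00161575 × (23797/310.473) = 0.12.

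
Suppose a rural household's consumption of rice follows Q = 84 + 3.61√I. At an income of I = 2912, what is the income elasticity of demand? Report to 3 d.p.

0.349

At I = 2912: Q = 278.806.
dQ/dI = 3.61/(2√I) = 0.0334489 at this income.
η = (dQ/dI)·(I/Q) = 0.0334489 × (2912/278.806) = 0.349.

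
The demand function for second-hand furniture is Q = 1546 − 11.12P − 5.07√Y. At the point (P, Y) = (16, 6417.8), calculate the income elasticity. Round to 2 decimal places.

-0.21

At P = 16, Y = 6417.8: Q = 961.916.
Holding P constant, ∂Q/∂Y = -5.07/(2√Y) = -0.0316435.
η_Y = (∂Q/∂Y)·(Y/Q) = -0.0316435 × (6417.8/961.916) = -0.21.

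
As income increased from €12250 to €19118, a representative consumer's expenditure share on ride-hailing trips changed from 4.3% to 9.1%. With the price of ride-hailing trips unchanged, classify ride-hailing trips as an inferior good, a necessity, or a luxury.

The budget share rises as income rises, so η > 1.

luxury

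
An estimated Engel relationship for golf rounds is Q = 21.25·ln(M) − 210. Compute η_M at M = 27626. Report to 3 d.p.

At M = 27626: Q = 7.313.
dQ/dM = 21.25/M = 0.000769203 at this income.
η = (dQ/dM)·(M/Q) = 0.000769203 × (27626/7.313) = 2.906.

2.906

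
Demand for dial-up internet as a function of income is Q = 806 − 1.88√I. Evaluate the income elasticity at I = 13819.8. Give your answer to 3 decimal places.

-0.189

At I = 13819.8: Q = 584.992.
dQ/dI = -1.88/(2√I) = -0.00799608 at this income.
η = (dQ/dI)·(I/Q) = -0.00799608 × (13819.8/584.992) = -0.189.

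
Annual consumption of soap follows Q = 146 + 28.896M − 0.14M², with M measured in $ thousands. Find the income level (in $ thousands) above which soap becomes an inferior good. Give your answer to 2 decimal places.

dQ/dM = 28.896 − 0.28M.
The good is inferior where dQ/dM < 0. Setting dQ/dM = 0 gives M = 28.896 / 0.28 = 103.20.

103.20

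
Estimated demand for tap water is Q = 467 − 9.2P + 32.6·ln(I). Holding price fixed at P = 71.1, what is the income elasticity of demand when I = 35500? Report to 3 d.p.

0.211

At P = 71.1, I = 35500: Q = 154.440.
Holding P constant, ∂Q/∂I = 32.6/I = 0.00091831.
η_I = (∂Q/∂I)·(I/Q) = 0.00091831 × (35500/154.440) = 0.211.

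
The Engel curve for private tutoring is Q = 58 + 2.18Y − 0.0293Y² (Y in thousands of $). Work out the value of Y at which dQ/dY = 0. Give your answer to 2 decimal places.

37.20

dQ/dY = 2.18 − 0.0586Y.
The good is inferior where dQ/dY < 0. Setting dQ/dY = 0 gives Y = 2.18 / 0.0586 = 37.20.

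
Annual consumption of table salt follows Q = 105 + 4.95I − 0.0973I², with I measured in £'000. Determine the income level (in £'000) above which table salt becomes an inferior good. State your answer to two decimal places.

dQ/dI = 4.95 − 0.1946I.
The good is inferior where dQ/dI < 0. Setting dQ/dI = 0 gives I = 4.95 / 0.1946 = 25.44.

25.44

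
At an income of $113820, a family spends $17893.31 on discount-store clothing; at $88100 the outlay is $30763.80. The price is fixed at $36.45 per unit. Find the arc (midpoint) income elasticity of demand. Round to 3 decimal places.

With a constant price, Q₁ = 17893.31/36.45 = 490.900 and Q₂ = 30763.80/36.45 = 844.000 (equivalently, work directly with expenditure since P cancels).
Midpoint %ΔQ = (30763.80 − 17893.31)/24328.56 = 0.52903; midpoint %ΔI = (88100 − 113820)/100960 = -0.25475.
η = 0.52903 / -0.25475 = -2.077.

-2.077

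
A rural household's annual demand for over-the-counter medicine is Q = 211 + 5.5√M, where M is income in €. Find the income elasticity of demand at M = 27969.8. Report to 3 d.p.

At M = 27969.8: Q = 1130.830.
dQ/dM = 5.5/(2√M) = 0.0164433 at this income.
η = (dQ/dM)·(M/Q) = 0.0164433 × (27969.8/1130.830) = 0.407.

0.407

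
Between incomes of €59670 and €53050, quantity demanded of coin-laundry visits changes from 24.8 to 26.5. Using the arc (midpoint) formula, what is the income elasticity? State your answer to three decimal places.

-0.564

ΔQ = 26.5 − 24.8 = 1.7; midpoint Q̄ = (24.8 + 26.5)/2 = 25.65.
ΔI = 53050 − 59670 = -6620; midpoint Ī = (59670 + 53050)/2 = 56360.
η = (ΔQ/Q̄) ÷ (ΔI/Ī) = (1.7/25.65) ÷ (-6620/56360) = -0.564.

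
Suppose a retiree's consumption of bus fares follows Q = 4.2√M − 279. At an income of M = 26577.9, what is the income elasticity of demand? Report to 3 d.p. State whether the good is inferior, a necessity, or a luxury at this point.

0.844 (necessity)

At M = 26577.9: Q = 405.715.
dQ/dM = 4.2/(2√M) = 0.0128813 at this income.
η = (dQ/dM)·(M/Q) = 0.0128813 × (26577.9/405.715) = 0.844.
Since 0 < η < 1, the good is a necessity.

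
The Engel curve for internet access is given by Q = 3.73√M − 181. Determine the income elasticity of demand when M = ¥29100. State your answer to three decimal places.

0.699

At M = 29100: Q = 455.290.
dQ/dM = 3.73/(2√M) = 0.0109328 at this income.
η = (dQ/dM)·(M/Q) = 0.0109328 × (29100/455.290) = 0.699.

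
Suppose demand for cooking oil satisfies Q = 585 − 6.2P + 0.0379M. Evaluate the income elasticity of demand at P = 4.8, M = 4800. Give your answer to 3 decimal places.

At P = 4.8, M = 4800: Q = 737.160.
Holding P constant, ∂Q/∂M = 0.0379.
η_M = (∂Q/∂M)·(M/Q) = 0.0379 × (4800/737.160) = 0.247.

0.247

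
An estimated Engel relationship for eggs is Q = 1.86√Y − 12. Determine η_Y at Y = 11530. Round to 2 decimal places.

0.53

At Y = 11530: Q = 187.723.
dQ/dY = 1.86/(2√Y) = 0.00866101 at this income.
η = (dQ/dY)·(Y/Q) = 0.00866101 × (11530/187.723) = 0.53.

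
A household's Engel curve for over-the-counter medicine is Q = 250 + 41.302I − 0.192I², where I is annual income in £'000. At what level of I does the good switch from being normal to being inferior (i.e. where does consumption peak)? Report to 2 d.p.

dQ/dI = 41.302 − 0.384I.
The good is inferior where dQ/dI < 0. Setting dQ/dI = 0 gives I = 41.302 / 0.384 = 107.56.

107.56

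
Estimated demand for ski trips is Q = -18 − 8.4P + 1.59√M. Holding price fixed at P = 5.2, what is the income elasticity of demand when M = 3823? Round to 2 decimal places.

At P = 5.2, M = 3823: Q = 36.630.
Holding P constant, ∂Q/∂M = 1.59/(2√M) = 0.0128578.
η_M = (∂Q/∂M)·(M/Q) = 0.0128578 × (3823/36.630) = 1.34.

1.34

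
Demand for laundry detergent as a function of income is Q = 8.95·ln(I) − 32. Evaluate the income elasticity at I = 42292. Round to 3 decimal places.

0.141

At I = 42292: Q = 63.339.
dQ/dI = 8.95/I = 0.000211624 at this income.
η = (dQ/dI)·(I/Q) = 0.000211624 × (42292/63.339) = 0.141.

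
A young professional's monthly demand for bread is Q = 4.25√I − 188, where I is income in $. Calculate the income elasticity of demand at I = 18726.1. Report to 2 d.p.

0.74

At I = 18726.1: Q = 393.584.
dQ/dI = 4.25/(2√I) = 0.0155287 at this income.
η = (dQ/dI)·(I/Q) = 0.0155287 × (18726.1/393.584) = 0.74.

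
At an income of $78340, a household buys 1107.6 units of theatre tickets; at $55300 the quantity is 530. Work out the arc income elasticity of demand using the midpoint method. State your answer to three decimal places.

ΔQ = 530 − 1107.6 = -577.6; midpoint Q̄ = (1107.6 + 530)/2 = 818.8.
ΔI = 55300 − 78340 = -23040; midpoint Ī = (78340 + 55300)/2 = 66820.
η = (ΔQ/Q̄) ÷ (ΔI/Ī) = (-577.6/818.8) ÷ (-23040/66820) = 2.046.

2.046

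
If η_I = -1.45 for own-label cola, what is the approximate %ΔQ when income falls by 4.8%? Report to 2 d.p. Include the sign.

%ΔQ ≈ η × %ΔI = -1.45 × (-4.8%) = 6.96%.

6.96%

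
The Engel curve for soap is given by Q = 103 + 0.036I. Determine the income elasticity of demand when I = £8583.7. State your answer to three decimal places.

At I = 8583.7: Q = 412.013.
dQ/dI = 0.036.
η = (dQ/dI)·(I/Q) = 0.036 × (8583.7/412.013) = 0.750.

0.750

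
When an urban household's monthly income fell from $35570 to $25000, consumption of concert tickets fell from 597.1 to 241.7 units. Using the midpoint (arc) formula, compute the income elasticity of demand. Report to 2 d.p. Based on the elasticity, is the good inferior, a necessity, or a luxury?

ΔQ = 241.7 − 597.1 = -355.4; midpoint Q̄ = (597.1 + 241.7)/2 = 419.4.
ΔI = 25000 − 35570 = -10570; midpoint Ī = (35570 + 25000)/2 = 30285.
η = (ΔQ/Q̄) ÷ (ΔI/Ī) = (-355.4/419.4) ÷ (-10570/30285) = 2.43.
η > 1 ⇒ luxury.

2.43 (luxury)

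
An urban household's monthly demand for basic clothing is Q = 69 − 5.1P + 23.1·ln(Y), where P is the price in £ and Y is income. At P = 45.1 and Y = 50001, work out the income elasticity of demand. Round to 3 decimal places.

At P = 45.1, Y = 50001: Q = 88.927.
Holding P constant, ∂Q/∂Y = 23.1/Y = 0.000461991.
η_Y = (∂Q/∂Y)·(Y/Q) = 0.000461991 × (50001/88.927) = 0.260.

0.260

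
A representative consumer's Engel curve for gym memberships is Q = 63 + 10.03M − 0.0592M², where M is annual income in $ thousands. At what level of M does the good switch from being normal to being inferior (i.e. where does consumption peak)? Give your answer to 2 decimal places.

dQ/dM = 10.03 − 0.1184M.
The good is inferior where dQ/dM < 0. Setting dQ/dM = 0 gives M = 10.03 / 0.1184 = 84.71.

84.71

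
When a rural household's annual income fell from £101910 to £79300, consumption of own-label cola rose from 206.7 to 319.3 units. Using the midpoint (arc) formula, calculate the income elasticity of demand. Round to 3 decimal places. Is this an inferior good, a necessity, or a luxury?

-1.716 (inferior good)

ΔQ = 319.3 − 206.7 = 112.6; midpoint Q̄ = (206.7 + 319.3)/2 = 263.
ΔI = 79300 − 101910 = -22610; midpoint Ī = (101910 + 79300)/2 = 90605.
η = (ΔQ/Q̄) ÷ (ΔI/Ī) = (112.6/263) ÷ (-22610/90605) = -1.716.
η < 0 ⇒ inferior good.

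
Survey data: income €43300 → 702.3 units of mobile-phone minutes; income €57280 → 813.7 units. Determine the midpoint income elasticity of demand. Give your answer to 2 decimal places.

ΔQ = 813.7 − 702.3 = 111.4; midpoint Q̄ = (702.3 + 813.7)/2 = 758.
ΔI = 57280 − 43300 = 13980; midpoint Ī = (43300 + 57280)/2 = 50290.
η = (ΔQ/Q̄) ÷ (ΔI/Ī) = (111.4/758) ÷ (13980/50290) = 0.53.

0.53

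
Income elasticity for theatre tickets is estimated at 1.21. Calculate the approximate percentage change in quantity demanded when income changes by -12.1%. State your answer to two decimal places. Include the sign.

%ΔQ ≈ η × %ΔI = 1.21 × (-12.1%) = -14.64%.

-14.64%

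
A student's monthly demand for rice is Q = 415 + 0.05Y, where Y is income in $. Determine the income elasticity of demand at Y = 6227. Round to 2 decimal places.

0.43

At Y = 6227: Q = 726.350.
dQ/dY = 0.05.
η = (dQ/dY)·(Y/Q) = 0.05 × (6227/726.350) = 0.43.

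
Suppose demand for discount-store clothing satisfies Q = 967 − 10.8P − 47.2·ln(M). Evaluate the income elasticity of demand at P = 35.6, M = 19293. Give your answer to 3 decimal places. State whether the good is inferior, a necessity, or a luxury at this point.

-0.404 (inferior good)

At P = 35.6, M = 19293: Q = 116.774.
Holding P constant, ∂Q/∂M = -47.2/M = -0.00244648.
η_M = (∂Q/∂M)·(M/Q) = -0.00244648 × (19293/116.774) = -0.404.
Since η < 0, this is an inferior good.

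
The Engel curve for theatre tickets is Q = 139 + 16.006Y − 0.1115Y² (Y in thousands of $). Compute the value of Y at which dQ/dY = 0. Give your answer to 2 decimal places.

71.78

dQ/dY = 16.006 − 0.223Y.
The good is inferior where dQ/dY < 0. Setting dQ/dY = 0 gives Y = 16.006 / 0.223 = 71.78.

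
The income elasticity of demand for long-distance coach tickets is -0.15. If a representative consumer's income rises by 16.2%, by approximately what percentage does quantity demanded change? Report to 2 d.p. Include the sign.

%ΔQ ≈ η × %ΔI = -0.15 × 16.2% = -2.43%.

-2.43%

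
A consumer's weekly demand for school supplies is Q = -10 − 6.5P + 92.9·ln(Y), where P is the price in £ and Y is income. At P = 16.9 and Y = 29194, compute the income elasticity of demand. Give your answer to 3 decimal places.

At P = 16.9, Y = 29194: Q = 835.322.
Holding P constant, ∂Q/∂Y = 92.9/Y = 0.00318216.
η_Y = (∂Q/∂Y)·(Y/Q) = 0.00318216 × (29194/835.322) = 0.111.

0.111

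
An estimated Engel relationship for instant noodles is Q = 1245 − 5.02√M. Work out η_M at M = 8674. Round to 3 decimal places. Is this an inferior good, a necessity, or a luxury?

-0.301 (inferior good)

At M = 8674: Q = 777.466.
dQ/dM = -5.02/(2√M) = -0.0269503 at this income.
η = (dQ/dM)·(M/Q) = -0.0269503 × (8674/777.466) = -0.301.
Since η < 0, the good is an inferior good.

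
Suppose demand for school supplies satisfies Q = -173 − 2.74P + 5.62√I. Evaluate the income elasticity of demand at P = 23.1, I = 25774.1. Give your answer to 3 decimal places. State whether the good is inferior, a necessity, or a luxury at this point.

At P = 23.1, I = 25774.1: Q = 665.958.
Holding P constant, ∂Q/∂I = 5.62/(2√I) = 0.0175031.
η_I = (∂Q/∂I)·(I/Q) = 0.0175031 × (25774.1/665.958) = 0.677.
Since 0 < η < 1, this is a necessity.

0.677 (necessity)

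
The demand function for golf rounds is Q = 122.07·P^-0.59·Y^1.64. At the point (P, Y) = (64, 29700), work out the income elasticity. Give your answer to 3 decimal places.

1.640

For a multiplicative demand Q = A·P^α·Y^β, the income elasticity is β everywhere.
Here β = 1.64, so η = 1.640.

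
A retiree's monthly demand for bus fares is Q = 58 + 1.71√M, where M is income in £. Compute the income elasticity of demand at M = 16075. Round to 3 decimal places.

At M = 16075: Q = 274.806.
dQ/dM = 1.71/(2√M) = 0.00674358 at this income.
η = (dQ/dM)·(M/Q) = 0.00674358 × (16075/274.806) = 0.394.

0.394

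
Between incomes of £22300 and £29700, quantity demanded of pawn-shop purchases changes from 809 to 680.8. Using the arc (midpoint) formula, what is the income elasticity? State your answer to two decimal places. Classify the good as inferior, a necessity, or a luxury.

ΔQ = 680.8 − 809 = -128.2; midpoint Q̄ = (809 + 680.8)/2 = 744.9.
ΔI = 29700 − 22300 = 7400; midpoint Ī = (22300 + 29700)/2 = 26000.
η = (ΔQ/Q̄) ÷ (ΔI/Ī) = (-128.2/744.9) ÷ (7400/26000) = -0.60.
η < 0 ⇒ inferior good.

-0.60 (inferior good)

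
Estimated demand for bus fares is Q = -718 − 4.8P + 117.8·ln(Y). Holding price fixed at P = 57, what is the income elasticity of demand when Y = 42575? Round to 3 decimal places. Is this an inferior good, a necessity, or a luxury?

At P = 57, Y = 42575: Q = 264.033.
Holding P constant, ∂Q/∂Y = 117.8/Y = 0.00276688.
η_Y = (∂Q/∂Y)·(Y/Q) = 0.00276688 × (42575/264.033) = 0.446.
Since 0 < η < 1, this is a necessity.

0.446 (necessity)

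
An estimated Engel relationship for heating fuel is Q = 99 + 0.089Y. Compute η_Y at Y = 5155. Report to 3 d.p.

0.823

At Y = 5155: Q = 557.795.
dQ/dY = 0.089.
η = (dQ/dY)·(Y/Q) = 0.089 × (5155/557.795) = 0.823.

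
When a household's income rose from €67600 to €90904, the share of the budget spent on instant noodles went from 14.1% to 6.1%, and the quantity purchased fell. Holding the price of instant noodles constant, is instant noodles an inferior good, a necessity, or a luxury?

Quantity demanded falls as income rises, so η < 0.

inferior good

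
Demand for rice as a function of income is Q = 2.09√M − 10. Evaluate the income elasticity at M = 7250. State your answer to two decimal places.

0.53

At M = 7250: Q = 167.957.
dQ/dM = 2.09/(2√M) = 0.0122729 at this income.
η = (dQ/dM)·(M/Q) = 0.0122729 × (7250/167.957) = 0.53.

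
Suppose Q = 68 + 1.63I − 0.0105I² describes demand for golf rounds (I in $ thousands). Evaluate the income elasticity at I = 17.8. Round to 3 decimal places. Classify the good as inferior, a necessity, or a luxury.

At I = 17.8: Q = 93.6872.
dQ/dI = 1.63 − 0.021I = 1.25620.
η = (dQ/dI)·(I/Q) = 1.25620 × (17.8/93.6872) = 0.239.
0 < η < 1 ⇒ necessity.

0.239 (necessity)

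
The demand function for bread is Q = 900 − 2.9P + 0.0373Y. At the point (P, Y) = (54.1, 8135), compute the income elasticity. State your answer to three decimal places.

At P = 54.1, Y = 8135: Q = 1046.546.
Holding P constant, ∂Q/∂Y = 0.0373.
η_Y = (∂Q/∂Y)·(Y/Q) = 0.0373 × (8135/1046.546) = 0.290.

0.290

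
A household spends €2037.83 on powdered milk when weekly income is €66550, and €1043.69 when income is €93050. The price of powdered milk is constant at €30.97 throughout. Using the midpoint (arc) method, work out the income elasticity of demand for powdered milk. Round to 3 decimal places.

With a constant price, Q₁ = 2037.83/30.97 = 65.800 and Q₂ = 1043.69/30.97 = 33.700 (equivalently, work directly with expenditure since P cancels).
Midpoint %ΔQ = (1043.69 − 2037.83)/1540.76 = -0.64523; midpoint %ΔI = (93050 − 66550)/79800 = 0.33208.
η = -0.64523 / 0.33208 = -1.943.

-1.943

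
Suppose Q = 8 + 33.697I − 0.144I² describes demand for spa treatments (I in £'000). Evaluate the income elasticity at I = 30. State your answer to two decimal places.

At I = 30: Q = 889.3100.
dQ/dI = 33.697 − 0.288I = 25.05700.
η = (dQ/dI)·(I/Q) = 25.05700 × (30/889.3100) = 0.85.

0.85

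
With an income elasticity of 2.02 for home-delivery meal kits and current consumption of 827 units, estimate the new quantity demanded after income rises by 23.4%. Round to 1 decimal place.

1217.9

%ΔQ ≈ η × %ΔI = 2.02 × 23.4% = 47.268%.
New Q ≈ 827 × (1 + 0.47268) = 1217.9.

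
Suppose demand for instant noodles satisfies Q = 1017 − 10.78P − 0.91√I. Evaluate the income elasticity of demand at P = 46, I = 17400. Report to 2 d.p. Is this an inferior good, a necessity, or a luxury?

At P = 46, I = 17400: Q = 401.083.
Holding P constant, ∂Q/∂I = -0.91/(2√I) = -0.00344935.
η_I = (∂Q/∂I)·(I/Q) = -0.00344935 × (17400/401.083) = -0.15.
Since η < 0, this is an inferior good.

-0.15 (inferior good)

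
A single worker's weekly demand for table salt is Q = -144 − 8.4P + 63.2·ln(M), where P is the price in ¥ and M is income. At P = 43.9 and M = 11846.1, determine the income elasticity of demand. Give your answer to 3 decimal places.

At P = 43.9, M = 11846.1: Q = 80.040.
Holding P constant, ∂Q/∂M = 63.2/M = 0.00533509.
η_M = (∂Q/∂M)·(M/Q) = 0.00533509 × (11846.1/80.040) = 0.790.

0.790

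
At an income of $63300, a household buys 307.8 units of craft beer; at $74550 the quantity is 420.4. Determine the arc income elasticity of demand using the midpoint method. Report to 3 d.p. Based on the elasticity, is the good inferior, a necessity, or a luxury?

1.895 (luxury)

ΔQ = 420.4 − 307.8 = 112.6; midpoint Q̄ = (307.8 + 420.4)/2 = 364.1.
ΔI = 74550 − 63300 = 11250; midpoint Ī = (63300 + 74550)/2 = 68925.
η = (ΔQ/Q̄) ÷ (ΔI/Ī) = (112.6/364.1) ÷ (11250/68925) = 1.895.
η > 1 ⇒ luxury.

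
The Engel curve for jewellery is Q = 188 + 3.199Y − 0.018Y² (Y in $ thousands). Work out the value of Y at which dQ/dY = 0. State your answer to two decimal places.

dQ/dY = 3.199 − 0.036Y.
The good is inferior where dQ/dY < 0. Setting dQ/dY = 0 gives Y = 3.199 / 0.036 = 88.86.

88.86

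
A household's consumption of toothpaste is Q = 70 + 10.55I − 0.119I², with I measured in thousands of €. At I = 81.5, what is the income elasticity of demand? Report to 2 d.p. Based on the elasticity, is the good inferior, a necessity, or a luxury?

At I = 81.5: Q = 139.3973.
dQ/dI = 10.55 − 0.238I = -8.84700.
η = (dQ/dI)·(I/Q) = -8.84700 × (81.5/139.3973) = -5.17.
η < 0 ⇒ inferior good.

-5.17 (inferior good)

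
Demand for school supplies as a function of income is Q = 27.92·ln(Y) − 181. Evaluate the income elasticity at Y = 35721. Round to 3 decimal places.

0.250

At Y = 35721: Q = 111.699.
dQ/dY = 27.92/Y = 0.000781613 at this income.
η = (dQ/dY)·(Y/Q) = 0.000781613 × (35721/111.699) = 0.250.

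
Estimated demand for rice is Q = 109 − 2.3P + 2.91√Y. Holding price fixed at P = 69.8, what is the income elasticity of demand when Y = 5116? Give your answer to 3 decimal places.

At P = 69.8, Y = 5116: Q = 156.601.
Holding P constant, ∂Q/∂Y = 2.91/(2√Y) = 0.0203422.
η_Y = (∂Q/∂Y)·(Y/Q) = 0.0203422 × (5116/156.601) = 0.665.

0.665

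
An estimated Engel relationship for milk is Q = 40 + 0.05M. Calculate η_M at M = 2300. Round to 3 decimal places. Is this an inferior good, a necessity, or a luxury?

0.742 (necessity)

At M = 2300: Q = 155.000.
dQ/dM = 0.05.
η = (dQ/dM)·(M/Q) = 0.05 × (2300/155.000) = 0.742.
Since 0 < η < 1, the good is a necessity.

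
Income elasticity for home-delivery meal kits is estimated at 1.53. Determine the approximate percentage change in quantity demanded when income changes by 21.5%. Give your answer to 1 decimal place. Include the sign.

32.9%

%ΔQ ≈ η × %ΔI = 1.53 × 21.5% = 32.9%.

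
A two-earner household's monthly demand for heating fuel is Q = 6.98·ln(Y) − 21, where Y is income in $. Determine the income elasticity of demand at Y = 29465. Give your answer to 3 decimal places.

0.137

At Y = 29465: Q = 50.831.
dQ/dY = 6.98/Y = 0.000236891 at this income.
η = (dQ/dY)·(Y/Q) = 0.000236891 × (29465/50.831) = 0.137.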